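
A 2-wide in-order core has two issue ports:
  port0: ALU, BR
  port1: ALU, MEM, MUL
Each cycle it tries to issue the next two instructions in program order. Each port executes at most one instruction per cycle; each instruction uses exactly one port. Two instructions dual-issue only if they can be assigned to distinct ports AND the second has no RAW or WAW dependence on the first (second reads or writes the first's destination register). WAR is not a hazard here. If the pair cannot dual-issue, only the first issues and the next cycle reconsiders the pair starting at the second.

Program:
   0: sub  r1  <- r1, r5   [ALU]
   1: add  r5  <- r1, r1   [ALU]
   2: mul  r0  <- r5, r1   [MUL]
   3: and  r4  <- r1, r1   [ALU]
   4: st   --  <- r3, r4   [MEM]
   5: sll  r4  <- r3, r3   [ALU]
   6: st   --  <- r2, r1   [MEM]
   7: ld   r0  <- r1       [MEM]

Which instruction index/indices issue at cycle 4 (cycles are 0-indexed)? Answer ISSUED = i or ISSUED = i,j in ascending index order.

#0 head=0: sub i0 RAW r1
#1 head=1: add i1 RAW r5
#2 head=2: mul;and i2&i3 2-wide
#3 head=4: st;sll i4&i5 2-wide
#4 head=6: st i6 no-port MEM/MEM
#5 head=7: ld i7 tail

ISSUED = 6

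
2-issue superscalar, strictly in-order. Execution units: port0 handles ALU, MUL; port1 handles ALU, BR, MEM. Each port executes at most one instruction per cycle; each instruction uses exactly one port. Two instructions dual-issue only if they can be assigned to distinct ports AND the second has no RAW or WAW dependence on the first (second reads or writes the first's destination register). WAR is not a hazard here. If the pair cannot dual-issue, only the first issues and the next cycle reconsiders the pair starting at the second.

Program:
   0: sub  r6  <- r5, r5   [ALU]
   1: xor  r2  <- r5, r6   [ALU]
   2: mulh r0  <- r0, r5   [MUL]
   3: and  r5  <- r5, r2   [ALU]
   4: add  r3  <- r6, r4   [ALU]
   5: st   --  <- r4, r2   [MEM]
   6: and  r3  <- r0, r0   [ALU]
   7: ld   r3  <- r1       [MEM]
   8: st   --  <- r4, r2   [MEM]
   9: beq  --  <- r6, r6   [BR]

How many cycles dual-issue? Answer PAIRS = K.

PAIRS = 3

  cy0 -> i0 (sub) RAW r6
  cy1 -> i1/i2 (xor mulh) pair
  cy2 -> i3/i4 (and add) pair
  cy3 -> i5/i6 (st and) pair
  cy4 -> i7 (ld) no-port MEM/MEM
  cy5 -> i8 (st) no-port MEM/BR
  cy6 -> i9 (beq) tail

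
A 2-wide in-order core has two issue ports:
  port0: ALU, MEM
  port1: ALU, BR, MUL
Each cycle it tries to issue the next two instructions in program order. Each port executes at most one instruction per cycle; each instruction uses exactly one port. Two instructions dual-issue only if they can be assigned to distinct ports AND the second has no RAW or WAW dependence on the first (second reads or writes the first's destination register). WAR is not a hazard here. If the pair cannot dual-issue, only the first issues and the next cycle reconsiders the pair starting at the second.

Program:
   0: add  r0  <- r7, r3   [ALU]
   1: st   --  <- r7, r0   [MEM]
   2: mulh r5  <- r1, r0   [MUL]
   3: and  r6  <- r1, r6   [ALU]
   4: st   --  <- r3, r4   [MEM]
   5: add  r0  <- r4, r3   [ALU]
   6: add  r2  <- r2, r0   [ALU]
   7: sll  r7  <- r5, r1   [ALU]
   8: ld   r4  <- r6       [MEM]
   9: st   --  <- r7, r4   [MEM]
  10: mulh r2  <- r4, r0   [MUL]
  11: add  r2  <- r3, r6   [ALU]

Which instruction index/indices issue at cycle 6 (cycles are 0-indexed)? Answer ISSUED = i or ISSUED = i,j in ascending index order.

[0] i0  add  -- RAW r0
[1] i1&i2  st;mulh  -- pair
[2] i3&i4  and;st  -- pair
[3] i5  add  -- RAW r0
[4] i6&i7  add;sll  -- pair
[5] i8  ld  -- no-port MEM/MEM
[6] i9&i10  st;mulh  -- pair
[7] i11  add  -- tail

ISSUED = 9,10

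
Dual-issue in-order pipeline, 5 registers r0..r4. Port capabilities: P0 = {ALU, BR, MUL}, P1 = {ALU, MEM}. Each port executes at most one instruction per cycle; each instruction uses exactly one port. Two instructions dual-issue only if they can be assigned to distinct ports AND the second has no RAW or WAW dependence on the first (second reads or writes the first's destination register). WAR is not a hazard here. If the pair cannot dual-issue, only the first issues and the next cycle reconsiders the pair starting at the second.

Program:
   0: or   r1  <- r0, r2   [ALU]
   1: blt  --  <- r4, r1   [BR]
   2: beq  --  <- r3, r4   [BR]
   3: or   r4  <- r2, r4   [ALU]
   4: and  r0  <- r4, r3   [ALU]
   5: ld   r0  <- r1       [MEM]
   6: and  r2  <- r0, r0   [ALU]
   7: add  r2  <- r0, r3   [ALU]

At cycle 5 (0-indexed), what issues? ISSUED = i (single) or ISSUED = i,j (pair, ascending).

  cy0 -> i0 (or) RAW r1
  cy1 -> i1 (blt) no-port BR/BR
  cy2 -> i2&i3 (beq/or) dual
  cy3 -> i4 (and) WAW r0
  cy4 -> i5 (ld) RAW r0
  cy5 -> i6 (and) WAW r2
  cy6 -> i7 (add) tail

ISSUED = 6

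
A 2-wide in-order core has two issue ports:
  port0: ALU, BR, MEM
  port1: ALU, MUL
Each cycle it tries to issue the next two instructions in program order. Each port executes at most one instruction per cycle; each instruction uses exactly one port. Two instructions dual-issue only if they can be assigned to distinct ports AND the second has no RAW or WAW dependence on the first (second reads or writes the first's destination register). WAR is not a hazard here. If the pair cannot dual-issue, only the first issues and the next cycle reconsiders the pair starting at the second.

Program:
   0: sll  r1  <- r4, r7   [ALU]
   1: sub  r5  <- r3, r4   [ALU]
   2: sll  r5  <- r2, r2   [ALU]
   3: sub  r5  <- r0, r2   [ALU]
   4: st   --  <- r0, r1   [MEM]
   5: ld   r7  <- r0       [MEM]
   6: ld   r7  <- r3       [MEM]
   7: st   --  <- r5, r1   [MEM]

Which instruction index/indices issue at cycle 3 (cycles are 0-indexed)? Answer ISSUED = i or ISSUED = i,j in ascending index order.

  cy0 -> i0/i1 (sll sub) dual
  cy1 -> i2 (sll) WAW r5
  cy2 -> i3/i4 (sub st) dual
  cy3 -> i5 (ld) no-port MEM/MEM
  cy4 -> i6 (ld) no-port MEM/MEM
  cy5 -> i7 (st) tail

ISSUED = 5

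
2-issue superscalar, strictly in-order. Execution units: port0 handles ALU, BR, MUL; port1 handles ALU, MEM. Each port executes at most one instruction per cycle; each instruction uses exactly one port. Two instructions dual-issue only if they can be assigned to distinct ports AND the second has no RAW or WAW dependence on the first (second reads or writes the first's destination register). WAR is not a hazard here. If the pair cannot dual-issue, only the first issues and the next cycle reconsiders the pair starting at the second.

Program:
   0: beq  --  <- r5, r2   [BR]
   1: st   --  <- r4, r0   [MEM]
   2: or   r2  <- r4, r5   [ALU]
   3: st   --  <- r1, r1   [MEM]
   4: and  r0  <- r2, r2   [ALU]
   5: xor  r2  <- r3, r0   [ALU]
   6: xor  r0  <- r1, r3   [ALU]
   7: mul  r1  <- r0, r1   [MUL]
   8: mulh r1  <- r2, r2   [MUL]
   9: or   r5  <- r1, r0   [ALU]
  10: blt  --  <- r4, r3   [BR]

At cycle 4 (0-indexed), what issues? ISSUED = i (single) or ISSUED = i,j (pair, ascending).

c0: i0/i1 beq.BR;st.MEM  2-wide
c1: i2/i3 or.ALU;st.MEM  2-wide
c2: i4 and.ALU  RAW r0
c3: i5/i6 xor.ALU;xor.ALU  2-wide
c4: i7 mul.MUL  no-port MUL/MUL
c5: i8 mulh.MUL  RAW r1
c6: i9/i10 or.ALU;blt.BR  2-wide

ISSUED = 7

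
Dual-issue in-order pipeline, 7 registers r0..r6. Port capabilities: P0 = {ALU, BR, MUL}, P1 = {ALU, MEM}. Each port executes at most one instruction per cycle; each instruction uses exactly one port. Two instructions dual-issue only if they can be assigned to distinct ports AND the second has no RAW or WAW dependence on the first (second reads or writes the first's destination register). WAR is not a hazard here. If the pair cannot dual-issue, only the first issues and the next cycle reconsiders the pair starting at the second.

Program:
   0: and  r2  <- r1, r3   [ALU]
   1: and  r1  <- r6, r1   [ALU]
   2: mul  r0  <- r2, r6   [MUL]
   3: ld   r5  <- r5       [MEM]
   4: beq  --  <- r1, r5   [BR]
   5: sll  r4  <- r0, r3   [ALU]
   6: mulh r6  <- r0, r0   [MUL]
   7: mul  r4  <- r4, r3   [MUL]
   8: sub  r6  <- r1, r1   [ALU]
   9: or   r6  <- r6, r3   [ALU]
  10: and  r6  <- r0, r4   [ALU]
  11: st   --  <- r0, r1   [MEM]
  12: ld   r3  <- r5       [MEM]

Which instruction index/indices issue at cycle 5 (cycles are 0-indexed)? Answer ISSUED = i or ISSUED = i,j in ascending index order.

ISSUED = 9

t=0 i0/i1:and+and ; pair
t=1 i2/i3:mul+ld ; pair
t=2 i4/i5:beq+sll ; pair
t=3 i6:mulh ; no-port MUL/MUL
t=4 i7/i8:mul+sub ; pair
t=5 i9:or ; WAW r6
t=6 i10/i11:and+st ; pair
t=7 i12:ld ; tail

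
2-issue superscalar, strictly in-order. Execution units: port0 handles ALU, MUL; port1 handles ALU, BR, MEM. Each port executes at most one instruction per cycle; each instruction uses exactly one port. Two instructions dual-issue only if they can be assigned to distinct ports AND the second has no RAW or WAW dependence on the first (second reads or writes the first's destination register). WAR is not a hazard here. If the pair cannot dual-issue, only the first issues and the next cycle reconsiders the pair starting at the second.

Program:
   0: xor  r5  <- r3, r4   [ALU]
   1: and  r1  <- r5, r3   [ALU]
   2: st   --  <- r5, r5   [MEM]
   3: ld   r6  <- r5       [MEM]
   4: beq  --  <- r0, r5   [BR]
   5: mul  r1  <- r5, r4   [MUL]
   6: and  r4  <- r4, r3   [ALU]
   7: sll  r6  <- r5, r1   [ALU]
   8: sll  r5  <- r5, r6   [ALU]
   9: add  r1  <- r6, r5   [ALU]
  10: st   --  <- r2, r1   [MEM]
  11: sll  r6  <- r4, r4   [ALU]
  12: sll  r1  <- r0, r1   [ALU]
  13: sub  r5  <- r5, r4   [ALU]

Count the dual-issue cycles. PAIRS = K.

PAIRS = 5

[0] i0  xor  -- RAW r5
[1] i1&i2  and/st  -- pair
[2] i3  ld  -- no-port MEM/BR
[3] i4&i5  beq/mul  -- pair
[4] i6&i7  and/sll  -- pair
[5] i8  sll  -- RAW r5
[6] i9  add  -- RAW r1
[7] i10&i11  st/sll  -- pair
[8] i12&i13  sll/sub  -- pair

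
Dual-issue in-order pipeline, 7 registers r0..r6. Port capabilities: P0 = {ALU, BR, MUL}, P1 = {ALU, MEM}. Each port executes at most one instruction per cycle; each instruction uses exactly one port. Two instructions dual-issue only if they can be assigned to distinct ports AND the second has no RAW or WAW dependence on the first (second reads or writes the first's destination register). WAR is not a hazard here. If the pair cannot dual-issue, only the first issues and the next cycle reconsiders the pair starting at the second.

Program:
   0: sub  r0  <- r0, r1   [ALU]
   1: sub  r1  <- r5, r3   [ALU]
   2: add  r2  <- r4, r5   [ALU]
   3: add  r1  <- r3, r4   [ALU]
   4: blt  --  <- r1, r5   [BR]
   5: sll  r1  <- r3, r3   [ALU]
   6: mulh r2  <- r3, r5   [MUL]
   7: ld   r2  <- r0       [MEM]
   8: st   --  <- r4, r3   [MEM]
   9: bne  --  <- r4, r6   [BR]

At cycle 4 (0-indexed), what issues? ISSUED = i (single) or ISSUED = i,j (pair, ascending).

0. sub;sub @i0,i1  | 2-wide
1. add;add @i2,i3  | 2-wide
2. blt;sll @i4,i5  | 2-wide
3. mulh @i6  | WAW r2
4. ld @i7  | no-port MEM/MEM
5. st;bne @i8,i9  | 2-wide

ISSUED = 7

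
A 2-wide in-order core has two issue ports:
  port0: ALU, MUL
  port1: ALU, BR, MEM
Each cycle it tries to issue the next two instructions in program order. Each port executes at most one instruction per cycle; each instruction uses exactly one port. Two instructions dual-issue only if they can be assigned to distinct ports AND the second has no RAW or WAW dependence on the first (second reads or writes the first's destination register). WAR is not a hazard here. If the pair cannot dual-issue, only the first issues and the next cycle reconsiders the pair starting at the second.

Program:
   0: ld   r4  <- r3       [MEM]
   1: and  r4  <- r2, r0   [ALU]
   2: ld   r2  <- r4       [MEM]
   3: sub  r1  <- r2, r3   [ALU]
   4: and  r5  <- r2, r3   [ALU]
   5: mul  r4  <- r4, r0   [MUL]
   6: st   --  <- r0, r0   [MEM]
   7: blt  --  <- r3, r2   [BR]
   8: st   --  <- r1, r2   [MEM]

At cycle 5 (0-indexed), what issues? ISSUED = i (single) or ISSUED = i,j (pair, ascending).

ISSUED = 7

t=0 i0:ld ; WAW r4
t=1 i1:and ; RAW r4
t=2 i2:ld ; RAW r2
t=3 i3+i4:sub;and ; pair
t=4 i5+i6:mul;st ; pair
t=5 i7:blt ; no-port BR/MEM
t=6 i8:st ; tail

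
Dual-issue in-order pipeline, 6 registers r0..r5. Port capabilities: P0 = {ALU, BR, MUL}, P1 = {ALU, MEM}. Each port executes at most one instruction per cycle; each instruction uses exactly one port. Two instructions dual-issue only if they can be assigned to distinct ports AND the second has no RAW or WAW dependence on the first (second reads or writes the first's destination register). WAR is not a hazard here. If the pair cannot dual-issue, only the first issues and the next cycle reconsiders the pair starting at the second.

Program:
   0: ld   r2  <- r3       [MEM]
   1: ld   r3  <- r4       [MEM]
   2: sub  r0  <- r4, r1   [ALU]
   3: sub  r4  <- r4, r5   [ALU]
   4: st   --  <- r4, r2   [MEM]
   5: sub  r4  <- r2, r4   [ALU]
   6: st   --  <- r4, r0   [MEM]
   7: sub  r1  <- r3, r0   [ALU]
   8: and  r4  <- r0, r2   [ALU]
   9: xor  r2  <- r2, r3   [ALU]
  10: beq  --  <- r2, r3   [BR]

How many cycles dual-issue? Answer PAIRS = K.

PAIRS = 4

0. ld.MEM @i0  | no-port MEM/MEM
1. ld.MEM;sub.ALU @i1,i2  | dual
2. sub.ALU @i3  | RAW r4
3. st.MEM;sub.ALU @i4,i5  | dual
4. st.MEM;sub.ALU @i6,i7  | dual
5. and.ALU;xor.ALU @i8,i9  | dual
6. beq.BR @i10  | tail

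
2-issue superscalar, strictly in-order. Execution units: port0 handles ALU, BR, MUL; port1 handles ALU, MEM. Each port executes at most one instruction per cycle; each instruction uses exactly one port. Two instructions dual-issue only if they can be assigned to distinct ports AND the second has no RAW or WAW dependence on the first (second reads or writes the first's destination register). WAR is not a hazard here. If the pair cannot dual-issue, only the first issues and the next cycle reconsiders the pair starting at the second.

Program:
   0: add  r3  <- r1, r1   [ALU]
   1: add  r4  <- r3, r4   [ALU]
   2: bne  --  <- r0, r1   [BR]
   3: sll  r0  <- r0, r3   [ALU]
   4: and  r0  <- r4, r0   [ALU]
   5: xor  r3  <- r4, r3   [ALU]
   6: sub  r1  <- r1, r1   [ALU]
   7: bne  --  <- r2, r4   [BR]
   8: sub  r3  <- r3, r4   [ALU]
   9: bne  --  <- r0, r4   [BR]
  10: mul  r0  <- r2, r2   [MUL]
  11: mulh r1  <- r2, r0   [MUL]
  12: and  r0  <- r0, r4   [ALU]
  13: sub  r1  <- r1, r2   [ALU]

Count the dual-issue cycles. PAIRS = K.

PAIRS = 5

#0 head=0: add i0 RAW r3
#1 head=1: add/bne i1&i2 2-wide
#2 head=3: sll i3 RAW+WAW r0
#3 head=4: and/xor i4&i5 2-wide
#4 head=6: sub/bne i6&i7 2-wide
#5 head=8: sub/bne i8&i9 2-wide
#6 head=10: mul i10 no-port MUL/MUL
#7 head=11: mulh/and i11&i12 2-wide
#8 head=13: sub i13 tail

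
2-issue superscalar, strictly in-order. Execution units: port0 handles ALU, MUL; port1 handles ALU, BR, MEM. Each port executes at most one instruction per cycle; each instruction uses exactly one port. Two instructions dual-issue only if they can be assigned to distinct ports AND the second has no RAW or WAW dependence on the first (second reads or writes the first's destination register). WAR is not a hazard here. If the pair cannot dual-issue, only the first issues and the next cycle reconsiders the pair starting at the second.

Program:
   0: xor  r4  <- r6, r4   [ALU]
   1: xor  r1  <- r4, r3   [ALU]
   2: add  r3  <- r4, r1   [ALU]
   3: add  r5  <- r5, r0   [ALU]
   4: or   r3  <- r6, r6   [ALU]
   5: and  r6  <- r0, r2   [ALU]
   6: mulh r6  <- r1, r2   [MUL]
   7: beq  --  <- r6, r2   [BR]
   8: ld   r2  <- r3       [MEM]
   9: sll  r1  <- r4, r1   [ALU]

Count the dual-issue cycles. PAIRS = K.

PAIRS = 3

#0 head=0: xor i0 RAW r4
#1 head=1: xor i1 RAW r1
#2 head=2: add/add i2/i3 pair
#3 head=4: or/and i4/i5 pair
#4 head=6: mulh i6 RAW r6
#5 head=7: beq i7 no-port BR/MEM
#6 head=8: ld/sll i8/i9 pair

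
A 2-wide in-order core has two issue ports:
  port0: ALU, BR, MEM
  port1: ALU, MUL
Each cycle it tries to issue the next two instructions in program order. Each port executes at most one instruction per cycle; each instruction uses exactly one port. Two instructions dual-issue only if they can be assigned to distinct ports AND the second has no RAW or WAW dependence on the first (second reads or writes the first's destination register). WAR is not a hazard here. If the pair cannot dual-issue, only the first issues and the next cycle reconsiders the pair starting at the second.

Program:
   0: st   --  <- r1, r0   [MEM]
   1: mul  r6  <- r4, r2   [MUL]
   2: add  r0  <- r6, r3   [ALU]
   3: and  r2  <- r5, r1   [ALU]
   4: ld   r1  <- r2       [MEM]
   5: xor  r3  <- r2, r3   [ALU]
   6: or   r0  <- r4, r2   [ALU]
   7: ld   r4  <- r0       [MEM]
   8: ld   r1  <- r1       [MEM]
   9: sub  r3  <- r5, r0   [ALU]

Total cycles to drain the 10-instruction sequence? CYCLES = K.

t=0 i0&i1:st+mul ; dual
t=1 i2&i3:add+and ; dual
t=2 i4&i5:ld+xor ; dual
t=3 i6:or ; RAW r0
t=4 i7:ld ; no-port MEM/MEM
t=5 i8&i9:ld+sub ; dual

CYCLES = 6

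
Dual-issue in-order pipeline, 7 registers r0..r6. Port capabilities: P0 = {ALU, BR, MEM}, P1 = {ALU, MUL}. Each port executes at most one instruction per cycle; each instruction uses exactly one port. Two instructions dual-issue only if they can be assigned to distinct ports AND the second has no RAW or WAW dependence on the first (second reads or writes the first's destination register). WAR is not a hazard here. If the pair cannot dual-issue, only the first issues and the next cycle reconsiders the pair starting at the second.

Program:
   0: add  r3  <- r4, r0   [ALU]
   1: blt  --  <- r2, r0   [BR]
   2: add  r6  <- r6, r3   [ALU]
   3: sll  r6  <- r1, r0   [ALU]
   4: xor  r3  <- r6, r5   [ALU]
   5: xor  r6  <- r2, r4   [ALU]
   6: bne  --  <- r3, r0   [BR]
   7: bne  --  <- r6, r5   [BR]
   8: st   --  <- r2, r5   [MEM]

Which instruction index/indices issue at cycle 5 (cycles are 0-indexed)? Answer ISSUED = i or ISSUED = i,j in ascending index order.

#0 head=0: add.ALU blt.BR i0/i1 dual
#1 head=2: add.ALU i2 WAW r6
#2 head=3: sll.ALU i3 RAW r6
#3 head=4: xor.ALU xor.ALU i4/i5 dual
#4 head=6: bne.BR i6 no-port BR/BR
#5 head=7: bne.BR i7 no-port BR/MEM
#6 head=8: st.MEM i8 tail

ISSUED = 7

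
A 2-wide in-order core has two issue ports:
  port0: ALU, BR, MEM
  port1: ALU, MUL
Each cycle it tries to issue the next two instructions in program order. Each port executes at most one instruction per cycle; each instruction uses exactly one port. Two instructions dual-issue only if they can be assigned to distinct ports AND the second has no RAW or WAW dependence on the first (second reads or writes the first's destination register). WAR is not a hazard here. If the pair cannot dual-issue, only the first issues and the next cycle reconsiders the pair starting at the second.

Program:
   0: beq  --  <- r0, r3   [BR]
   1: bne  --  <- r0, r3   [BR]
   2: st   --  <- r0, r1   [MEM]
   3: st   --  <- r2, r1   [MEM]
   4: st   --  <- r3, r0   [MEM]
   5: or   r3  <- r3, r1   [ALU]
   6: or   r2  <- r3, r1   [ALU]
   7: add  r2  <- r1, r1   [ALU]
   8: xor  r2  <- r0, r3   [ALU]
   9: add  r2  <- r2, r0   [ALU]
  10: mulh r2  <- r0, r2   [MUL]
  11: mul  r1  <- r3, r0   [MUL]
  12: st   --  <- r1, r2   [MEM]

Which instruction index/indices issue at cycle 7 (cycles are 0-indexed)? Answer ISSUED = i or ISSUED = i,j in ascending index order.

ISSUED = 8

[0] i0  beq  -- no-port BR/BR
[1] i1  bne  -- no-port BR/MEM
[2] i2  st  -- no-port MEM/MEM
[3] i3  st  -- no-port MEM/MEM
[4] i4/i5  st;or  -- 2-wide
[5] i6  or  -- WAW r2
[6] i7  add  -- WAW r2
[7] i8  xor  -- RAW+WAW r2
[8] i9  add  -- RAW+WAW r2
[9] i10  mulh  -- no-port MUL/MUL
[10] i11  mul  -- RAW r1
[11] i12  st  -- tail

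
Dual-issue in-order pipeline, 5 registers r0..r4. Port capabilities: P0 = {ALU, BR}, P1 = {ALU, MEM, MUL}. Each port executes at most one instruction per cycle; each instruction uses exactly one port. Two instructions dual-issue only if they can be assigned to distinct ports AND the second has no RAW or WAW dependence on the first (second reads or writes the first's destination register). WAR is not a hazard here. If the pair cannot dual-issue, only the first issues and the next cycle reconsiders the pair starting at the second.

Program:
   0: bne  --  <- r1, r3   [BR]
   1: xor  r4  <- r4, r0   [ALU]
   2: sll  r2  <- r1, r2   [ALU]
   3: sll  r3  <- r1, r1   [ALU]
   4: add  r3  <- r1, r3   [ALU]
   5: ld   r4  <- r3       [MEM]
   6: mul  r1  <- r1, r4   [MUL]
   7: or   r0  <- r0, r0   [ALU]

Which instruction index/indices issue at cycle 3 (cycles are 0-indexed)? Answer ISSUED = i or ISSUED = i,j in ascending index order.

t=0 i0+i1:bne;xor ; 2-wide
t=1 i2+i3:sll;sll ; 2-wide
t=2 i4:add ; RAW r3
t=3 i5:ld ; no-port MEM/MUL
t=4 i6+i7:mul;or ; 2-wide

ISSUED = 5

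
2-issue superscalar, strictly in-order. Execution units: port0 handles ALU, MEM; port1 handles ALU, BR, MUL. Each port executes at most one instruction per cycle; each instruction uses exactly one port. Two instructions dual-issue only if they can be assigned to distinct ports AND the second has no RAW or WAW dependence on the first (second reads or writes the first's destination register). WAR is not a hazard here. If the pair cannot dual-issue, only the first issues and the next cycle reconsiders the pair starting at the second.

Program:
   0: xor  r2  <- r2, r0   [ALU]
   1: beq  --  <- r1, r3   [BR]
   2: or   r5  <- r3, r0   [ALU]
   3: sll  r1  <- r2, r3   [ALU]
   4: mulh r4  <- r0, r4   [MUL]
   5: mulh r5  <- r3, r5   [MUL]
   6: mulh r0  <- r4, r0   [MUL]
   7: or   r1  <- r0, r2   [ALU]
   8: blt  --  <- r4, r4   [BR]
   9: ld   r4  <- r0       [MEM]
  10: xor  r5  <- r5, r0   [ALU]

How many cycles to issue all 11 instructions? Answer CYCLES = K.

#0 head=0: xor.ALU;beq.BR i0/i1 dual
#1 head=2: or.ALU;sll.ALU i2/i3 dual
#2 head=4: mulh.MUL i4 no-port MUL/MUL
#3 head=5: mulh.MUL i5 no-port MUL/MUL
#4 head=6: mulh.MUL i6 RAW r0
#5 head=7: or.ALU;blt.BR i7/i8 dual
#6 head=9: ld.MEM;xor.ALU i9/i10 dual

CYCLES = 7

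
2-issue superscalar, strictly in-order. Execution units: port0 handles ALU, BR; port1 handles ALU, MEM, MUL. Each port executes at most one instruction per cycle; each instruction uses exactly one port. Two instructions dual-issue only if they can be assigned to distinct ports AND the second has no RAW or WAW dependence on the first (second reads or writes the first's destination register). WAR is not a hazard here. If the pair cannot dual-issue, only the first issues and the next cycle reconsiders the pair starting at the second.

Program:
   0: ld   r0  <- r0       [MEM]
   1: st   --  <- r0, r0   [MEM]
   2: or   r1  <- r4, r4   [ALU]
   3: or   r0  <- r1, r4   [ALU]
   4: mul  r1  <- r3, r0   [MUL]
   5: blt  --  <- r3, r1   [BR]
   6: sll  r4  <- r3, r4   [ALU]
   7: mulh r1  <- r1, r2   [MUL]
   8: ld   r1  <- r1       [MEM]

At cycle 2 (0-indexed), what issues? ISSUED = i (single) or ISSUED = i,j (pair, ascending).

ISSUED = 3

0. ld.MEM @i0  | no-port MEM/MEM
1. st.MEM/or.ALU @i1,i2  | 2-wide
2. or.ALU @i3  | RAW r0
3. mul.MUL @i4  | RAW r1
4. blt.BR/sll.ALU @i5,i6  | 2-wide
5. mulh.MUL @i7  | no-port MUL/MEM
6. ld.MEM @i8  | tail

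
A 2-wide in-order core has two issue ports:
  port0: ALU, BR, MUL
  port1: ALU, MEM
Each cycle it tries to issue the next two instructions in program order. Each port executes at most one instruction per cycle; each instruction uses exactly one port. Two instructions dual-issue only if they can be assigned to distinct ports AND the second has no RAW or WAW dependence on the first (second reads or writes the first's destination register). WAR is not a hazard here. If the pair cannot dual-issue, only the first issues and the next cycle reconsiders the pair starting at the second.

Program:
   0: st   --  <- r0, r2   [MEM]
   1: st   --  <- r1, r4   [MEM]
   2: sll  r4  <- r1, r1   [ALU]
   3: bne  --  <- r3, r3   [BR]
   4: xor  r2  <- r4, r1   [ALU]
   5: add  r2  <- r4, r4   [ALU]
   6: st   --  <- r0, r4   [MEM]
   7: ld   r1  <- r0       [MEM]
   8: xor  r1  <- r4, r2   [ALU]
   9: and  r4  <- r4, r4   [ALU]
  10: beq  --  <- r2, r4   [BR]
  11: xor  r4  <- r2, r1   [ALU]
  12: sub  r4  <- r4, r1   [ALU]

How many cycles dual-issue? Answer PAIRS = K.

PAIRS = 5

#0 head=0: st.MEM i0 no-port MEM/MEM
#1 head=1: st.MEM/sll.ALU i1+i2 dual
#2 head=3: bne.BR/xor.ALU i3+i4 dual
#3 head=5: add.ALU/st.MEM i5+i6 dual
#4 head=7: ld.MEM i7 WAW r1
#5 head=8: xor.ALU/and.ALU i8+i9 dual
#6 head=10: beq.BR/xor.ALU i10+i11 dual
#7 head=12: sub.ALU i12 tail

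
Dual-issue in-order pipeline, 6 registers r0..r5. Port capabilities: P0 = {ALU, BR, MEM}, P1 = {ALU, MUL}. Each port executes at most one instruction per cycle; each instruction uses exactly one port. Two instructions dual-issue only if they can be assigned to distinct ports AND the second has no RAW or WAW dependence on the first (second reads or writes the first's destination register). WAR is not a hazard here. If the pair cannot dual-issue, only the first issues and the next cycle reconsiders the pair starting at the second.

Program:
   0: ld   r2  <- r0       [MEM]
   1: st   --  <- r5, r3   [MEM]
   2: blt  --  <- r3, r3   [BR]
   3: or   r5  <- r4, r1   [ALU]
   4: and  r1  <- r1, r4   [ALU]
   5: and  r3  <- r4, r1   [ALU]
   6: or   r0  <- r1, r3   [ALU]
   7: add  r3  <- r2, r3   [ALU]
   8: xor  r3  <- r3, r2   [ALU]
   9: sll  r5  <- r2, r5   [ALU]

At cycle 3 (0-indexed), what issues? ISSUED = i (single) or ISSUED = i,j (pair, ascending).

ISSUED = 4

t=0 i0:ld.MEM ; no-port MEM/MEM
t=1 i1:st.MEM ; no-port MEM/BR
t=2 i2&i3:blt.BR+or.ALU ; dual
t=3 i4:and.ALU ; RAW r1
t=4 i5:and.ALU ; RAW r3
t=5 i6&i7:or.ALU+add.ALU ; dual
t=6 i8&i9:xor.ALU+sll.ALU ; dual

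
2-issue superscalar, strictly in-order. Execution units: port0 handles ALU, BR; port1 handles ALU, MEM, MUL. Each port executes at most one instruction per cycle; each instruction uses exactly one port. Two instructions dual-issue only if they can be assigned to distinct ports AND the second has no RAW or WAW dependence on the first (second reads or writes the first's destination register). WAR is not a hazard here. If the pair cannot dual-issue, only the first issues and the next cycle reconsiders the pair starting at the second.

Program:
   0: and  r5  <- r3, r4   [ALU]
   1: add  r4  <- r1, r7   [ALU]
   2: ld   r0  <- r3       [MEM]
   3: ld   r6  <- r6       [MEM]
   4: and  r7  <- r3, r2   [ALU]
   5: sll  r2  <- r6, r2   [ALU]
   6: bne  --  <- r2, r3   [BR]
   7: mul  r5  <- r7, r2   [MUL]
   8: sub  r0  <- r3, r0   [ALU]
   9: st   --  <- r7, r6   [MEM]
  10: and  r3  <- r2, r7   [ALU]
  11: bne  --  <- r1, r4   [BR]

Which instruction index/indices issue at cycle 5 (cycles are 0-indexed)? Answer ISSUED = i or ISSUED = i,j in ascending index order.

ISSUED = 8,9

  cy0 -> i0&i1 (and.ALU add.ALU) pair
  cy1 -> i2 (ld.MEM) no-port MEM/MEM
  cy2 -> i3&i4 (ld.MEM and.ALU) pair
  cy3 -> i5 (sll.ALU) RAW r2
  cy4 -> i6&i7 (bne.BR mul.MUL) pair
  cy5 -> i8&i9 (sub.ALU st.MEM) pair
  cy6 -> i10&i11 (and.ALU bne.BR) pair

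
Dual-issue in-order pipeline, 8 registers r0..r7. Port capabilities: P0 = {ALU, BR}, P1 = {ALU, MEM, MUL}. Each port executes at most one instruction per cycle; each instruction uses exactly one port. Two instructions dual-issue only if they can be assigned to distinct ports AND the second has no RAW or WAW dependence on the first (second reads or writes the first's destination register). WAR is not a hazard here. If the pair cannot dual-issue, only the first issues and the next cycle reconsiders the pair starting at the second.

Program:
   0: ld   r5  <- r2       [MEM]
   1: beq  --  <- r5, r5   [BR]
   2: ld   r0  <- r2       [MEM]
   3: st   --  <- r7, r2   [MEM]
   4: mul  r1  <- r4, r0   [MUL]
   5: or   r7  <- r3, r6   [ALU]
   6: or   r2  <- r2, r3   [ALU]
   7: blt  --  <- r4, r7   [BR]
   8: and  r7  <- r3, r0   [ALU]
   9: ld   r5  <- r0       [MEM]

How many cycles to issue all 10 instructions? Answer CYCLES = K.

[0] i0  ld  -- RAW r5
[1] i1&i2  beq+ld  -- pair
[2] i3  st  -- no-port MEM/MUL
[3] i4&i5  mul+or  -- pair
[4] i6&i7  or+blt  -- pair
[5] i8&i9  and+ld  -- pair

CYCLES = 6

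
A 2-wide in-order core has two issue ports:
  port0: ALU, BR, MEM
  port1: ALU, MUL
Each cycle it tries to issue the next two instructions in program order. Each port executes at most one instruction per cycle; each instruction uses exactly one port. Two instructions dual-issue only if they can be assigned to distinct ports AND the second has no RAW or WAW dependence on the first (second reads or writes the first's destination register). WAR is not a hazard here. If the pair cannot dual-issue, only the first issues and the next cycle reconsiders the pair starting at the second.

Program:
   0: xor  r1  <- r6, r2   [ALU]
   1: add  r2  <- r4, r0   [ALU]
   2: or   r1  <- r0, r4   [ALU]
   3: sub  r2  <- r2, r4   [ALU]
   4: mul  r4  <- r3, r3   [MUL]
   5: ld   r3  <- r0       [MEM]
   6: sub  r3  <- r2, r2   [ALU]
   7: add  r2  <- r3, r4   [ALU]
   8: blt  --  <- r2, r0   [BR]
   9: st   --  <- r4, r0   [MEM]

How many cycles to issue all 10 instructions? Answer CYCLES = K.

c0: i0+i1 xor.ALU add.ALU  2-wide
c1: i2+i3 or.ALU sub.ALU  2-wide
c2: i4+i5 mul.MUL ld.MEM  2-wide
c3: i6 sub.ALU  RAW r3
c4: i7 add.ALU  RAW r2
c5: i8 blt.BR  no-port BR/MEM
c6: i9 st.MEM  tail

CYCLES = 7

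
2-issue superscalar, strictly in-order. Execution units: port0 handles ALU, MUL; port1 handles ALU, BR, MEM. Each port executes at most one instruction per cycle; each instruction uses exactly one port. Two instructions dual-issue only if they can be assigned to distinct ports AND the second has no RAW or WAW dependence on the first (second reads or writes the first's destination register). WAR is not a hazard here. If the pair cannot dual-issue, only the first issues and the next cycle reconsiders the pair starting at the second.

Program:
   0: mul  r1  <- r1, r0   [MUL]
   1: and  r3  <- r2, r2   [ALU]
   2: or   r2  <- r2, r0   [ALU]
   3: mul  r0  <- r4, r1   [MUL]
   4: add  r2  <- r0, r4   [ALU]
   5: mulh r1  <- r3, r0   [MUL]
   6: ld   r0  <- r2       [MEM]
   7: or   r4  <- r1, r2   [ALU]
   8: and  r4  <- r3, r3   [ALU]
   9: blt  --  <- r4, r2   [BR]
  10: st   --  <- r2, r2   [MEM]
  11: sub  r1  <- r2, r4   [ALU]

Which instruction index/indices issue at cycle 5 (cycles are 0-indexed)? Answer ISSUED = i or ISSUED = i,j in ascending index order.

ISSUED = 9

0. mul+and @i0/i1  | pair
1. or+mul @i2/i3  | pair
2. add+mulh @i4/i5  | pair
3. ld+or @i6/i7  | pair
4. and @i8  | RAW r4
5. blt @i9  | no-port BR/MEM
6. st+sub @i10/i11  | pair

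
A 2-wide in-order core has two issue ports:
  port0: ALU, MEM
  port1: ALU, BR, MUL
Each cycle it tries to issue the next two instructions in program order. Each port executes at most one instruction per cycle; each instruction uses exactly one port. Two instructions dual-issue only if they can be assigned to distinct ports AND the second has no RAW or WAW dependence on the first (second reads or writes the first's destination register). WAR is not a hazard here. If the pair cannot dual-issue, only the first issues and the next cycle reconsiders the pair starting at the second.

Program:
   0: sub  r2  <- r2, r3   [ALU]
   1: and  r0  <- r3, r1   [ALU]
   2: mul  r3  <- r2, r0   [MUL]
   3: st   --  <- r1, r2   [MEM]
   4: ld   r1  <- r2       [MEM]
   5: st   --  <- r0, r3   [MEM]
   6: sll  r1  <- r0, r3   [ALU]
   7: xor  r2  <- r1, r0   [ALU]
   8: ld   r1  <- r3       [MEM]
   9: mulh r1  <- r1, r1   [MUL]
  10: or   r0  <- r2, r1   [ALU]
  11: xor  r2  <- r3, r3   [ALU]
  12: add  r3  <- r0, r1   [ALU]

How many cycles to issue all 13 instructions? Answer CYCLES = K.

CYCLES = 8

[0] i0/i1  sub.ALU/and.ALU  -- pair
[1] i2/i3  mul.MUL/st.MEM  -- pair
[2] i4  ld.MEM  -- no-port MEM/MEM
[3] i5/i6  st.MEM/sll.ALU  -- pair
[4] i7/i8  xor.ALU/ld.MEM  -- pair
[5] i9  mulh.MUL  -- RAW r1
[6] i10/i11  or.ALU/xor.ALU  -- pair
[7] i12  add.ALU  -- tail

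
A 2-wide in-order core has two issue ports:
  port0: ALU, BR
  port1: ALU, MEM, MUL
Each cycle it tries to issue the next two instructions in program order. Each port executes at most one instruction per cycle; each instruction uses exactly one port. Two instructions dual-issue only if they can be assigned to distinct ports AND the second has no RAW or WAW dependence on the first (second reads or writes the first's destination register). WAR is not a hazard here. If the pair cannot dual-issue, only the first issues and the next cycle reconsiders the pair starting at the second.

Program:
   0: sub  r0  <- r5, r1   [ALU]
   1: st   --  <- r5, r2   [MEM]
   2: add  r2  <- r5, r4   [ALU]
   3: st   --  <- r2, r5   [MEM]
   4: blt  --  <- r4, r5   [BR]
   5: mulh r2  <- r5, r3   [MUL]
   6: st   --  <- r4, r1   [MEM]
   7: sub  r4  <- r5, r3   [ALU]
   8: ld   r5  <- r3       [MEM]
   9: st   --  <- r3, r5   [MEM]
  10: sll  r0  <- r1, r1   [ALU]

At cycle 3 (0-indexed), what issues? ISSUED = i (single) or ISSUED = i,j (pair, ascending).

t=0 i0/i1:sub+st ; 2-wide
t=1 i2:add ; RAW r2
t=2 i3/i4:st+blt ; 2-wide
t=3 i5:mulh ; no-port MUL/MEM
t=4 i6/i7:st+sub ; 2-wide
t=5 i8:ld ; no-port MEM/MEM
t=6 i9/i10:st+sll ; 2-wide

ISSUED = 5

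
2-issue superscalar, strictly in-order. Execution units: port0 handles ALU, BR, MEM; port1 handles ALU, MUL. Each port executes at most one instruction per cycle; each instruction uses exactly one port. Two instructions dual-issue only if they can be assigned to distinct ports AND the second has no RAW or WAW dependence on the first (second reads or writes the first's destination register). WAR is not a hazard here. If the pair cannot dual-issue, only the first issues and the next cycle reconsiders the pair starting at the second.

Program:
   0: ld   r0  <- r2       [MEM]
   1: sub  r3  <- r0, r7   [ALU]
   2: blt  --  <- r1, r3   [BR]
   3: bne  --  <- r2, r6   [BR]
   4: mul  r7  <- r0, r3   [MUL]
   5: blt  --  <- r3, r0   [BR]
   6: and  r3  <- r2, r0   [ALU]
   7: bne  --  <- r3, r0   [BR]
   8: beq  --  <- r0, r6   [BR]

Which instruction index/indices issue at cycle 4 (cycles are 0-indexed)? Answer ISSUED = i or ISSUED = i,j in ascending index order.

0. ld.MEM @i0  | RAW r0
1. sub.ALU @i1  | RAW r3
2. blt.BR @i2  | no-port BR/BR
3. bne.BR+mul.MUL @i3/i4  | 2-wide
4. blt.BR+and.ALU @i5/i6  | 2-wide
5. bne.BR @i7  | no-port BR/BR
6. beq.BR @i8  | tail

ISSUED = 5,6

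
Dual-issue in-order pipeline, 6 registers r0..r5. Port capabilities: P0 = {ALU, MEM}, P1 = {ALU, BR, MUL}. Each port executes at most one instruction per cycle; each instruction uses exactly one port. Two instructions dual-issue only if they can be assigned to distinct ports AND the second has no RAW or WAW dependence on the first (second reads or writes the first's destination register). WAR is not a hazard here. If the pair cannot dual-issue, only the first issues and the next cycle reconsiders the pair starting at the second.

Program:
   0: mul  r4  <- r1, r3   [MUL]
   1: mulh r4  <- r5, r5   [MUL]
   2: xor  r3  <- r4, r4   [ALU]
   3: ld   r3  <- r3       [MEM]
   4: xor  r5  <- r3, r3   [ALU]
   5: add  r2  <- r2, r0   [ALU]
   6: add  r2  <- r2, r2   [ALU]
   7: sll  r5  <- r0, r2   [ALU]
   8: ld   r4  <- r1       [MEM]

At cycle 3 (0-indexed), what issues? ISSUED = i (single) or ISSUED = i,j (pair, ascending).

ISSUED = 3

#0 head=0: mul.MUL i0 no-port MUL/MUL
#1 head=1: mulh.MUL i1 RAW r4
#2 head=2: xor.ALU i2 RAW+WAW r3
#3 head=3: ld.MEM i3 RAW r3
#4 head=4: xor.ALU add.ALU i4/i5 2-wide
#5 head=6: add.ALU i6 RAW r2
#6 head=7: sll.ALU ld.MEM i7/i8 2-wide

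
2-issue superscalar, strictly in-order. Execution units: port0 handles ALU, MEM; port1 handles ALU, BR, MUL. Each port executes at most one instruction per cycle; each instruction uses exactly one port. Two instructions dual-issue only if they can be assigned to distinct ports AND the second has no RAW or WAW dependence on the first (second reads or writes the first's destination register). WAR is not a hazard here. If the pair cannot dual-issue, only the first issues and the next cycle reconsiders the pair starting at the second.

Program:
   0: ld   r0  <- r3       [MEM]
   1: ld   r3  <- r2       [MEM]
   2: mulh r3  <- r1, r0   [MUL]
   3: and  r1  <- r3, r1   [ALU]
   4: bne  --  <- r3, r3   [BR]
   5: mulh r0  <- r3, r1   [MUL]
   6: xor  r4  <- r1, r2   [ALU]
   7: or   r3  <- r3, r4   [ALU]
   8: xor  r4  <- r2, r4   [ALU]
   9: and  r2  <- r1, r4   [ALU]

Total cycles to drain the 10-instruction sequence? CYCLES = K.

CYCLES = 7

t=0 i0:ld ; no-port MEM/MEM
t=1 i1:ld ; WAW r3
t=2 i2:mulh ; RAW r3
t=3 i3,i4:and/bne ; pair
t=4 i5,i6:mulh/xor ; pair
t=5 i7,i8:or/xor ; pair
t=6 i9:and ; tail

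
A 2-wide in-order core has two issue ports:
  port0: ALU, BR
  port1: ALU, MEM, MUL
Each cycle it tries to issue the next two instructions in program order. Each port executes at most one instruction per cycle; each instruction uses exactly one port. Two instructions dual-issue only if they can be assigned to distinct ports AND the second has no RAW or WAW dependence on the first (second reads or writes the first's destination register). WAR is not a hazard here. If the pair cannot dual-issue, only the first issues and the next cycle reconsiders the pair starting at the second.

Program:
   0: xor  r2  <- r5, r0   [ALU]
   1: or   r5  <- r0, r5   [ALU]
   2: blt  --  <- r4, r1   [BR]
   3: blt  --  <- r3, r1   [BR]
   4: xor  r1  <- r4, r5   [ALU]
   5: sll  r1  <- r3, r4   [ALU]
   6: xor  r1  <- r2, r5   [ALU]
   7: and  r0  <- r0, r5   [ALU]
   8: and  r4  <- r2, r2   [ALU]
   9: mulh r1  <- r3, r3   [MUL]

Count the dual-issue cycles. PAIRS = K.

PAIRS = 4

0. xor.ALU+or.ALU @i0/i1  | dual
1. blt.BR @i2  | no-port BR/BR
2. blt.BR+xor.ALU @i3/i4  | dual
3. sll.ALU @i5  | WAW r1
4. xor.ALU+and.ALU @i6/i7  | dual
5. and.ALU+mulh.MUL @i8/i9  | dual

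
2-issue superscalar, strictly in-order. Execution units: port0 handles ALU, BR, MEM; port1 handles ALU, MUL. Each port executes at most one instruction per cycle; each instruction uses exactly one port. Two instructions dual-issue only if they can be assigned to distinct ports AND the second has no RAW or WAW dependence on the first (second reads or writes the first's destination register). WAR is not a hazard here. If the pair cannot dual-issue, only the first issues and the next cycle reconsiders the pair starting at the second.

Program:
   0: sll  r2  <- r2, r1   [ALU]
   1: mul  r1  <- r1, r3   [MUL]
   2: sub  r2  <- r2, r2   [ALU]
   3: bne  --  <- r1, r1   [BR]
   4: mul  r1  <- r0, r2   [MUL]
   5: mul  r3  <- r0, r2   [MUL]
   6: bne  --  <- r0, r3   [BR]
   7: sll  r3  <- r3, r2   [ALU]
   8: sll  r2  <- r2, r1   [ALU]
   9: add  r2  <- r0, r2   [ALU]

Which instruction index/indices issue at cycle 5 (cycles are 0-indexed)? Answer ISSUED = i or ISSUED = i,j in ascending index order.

ISSUED = 8

#0 head=0: sll.ALU mul.MUL i0+i1 2-wide
#1 head=2: sub.ALU bne.BR i2+i3 2-wide
#2 head=4: mul.MUL i4 no-port MUL/MUL
#3 head=5: mul.MUL i5 RAW r3
#4 head=6: bne.BR sll.ALU i6+i7 2-wide
#5 head=8: sll.ALU i8 RAW+WAW r2
#6 head=9: add.ALU i9 tail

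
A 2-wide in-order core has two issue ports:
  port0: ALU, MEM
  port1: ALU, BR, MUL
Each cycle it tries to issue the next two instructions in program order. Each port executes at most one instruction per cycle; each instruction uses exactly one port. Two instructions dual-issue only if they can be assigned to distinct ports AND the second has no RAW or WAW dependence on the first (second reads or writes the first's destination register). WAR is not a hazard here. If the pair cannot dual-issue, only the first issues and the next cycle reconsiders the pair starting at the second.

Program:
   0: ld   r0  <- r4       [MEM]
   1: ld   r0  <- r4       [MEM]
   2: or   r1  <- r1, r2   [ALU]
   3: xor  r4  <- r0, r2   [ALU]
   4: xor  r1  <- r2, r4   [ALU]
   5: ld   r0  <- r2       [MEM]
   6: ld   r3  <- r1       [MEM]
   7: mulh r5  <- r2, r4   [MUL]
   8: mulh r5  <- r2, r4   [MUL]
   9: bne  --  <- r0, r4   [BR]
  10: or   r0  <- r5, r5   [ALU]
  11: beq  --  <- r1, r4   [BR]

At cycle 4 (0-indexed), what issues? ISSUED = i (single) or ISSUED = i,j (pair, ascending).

ISSUED = 6,7

0. ld.MEM @i0  | no-port MEM/MEM
1. ld.MEM/or.ALU @i1,i2  | 2-wide
2. xor.ALU @i3  | RAW r4
3. xor.ALU/ld.MEM @i4,i5  | 2-wide
4. ld.MEM/mulh.MUL @i6,i7  | 2-wide
5. mulh.MUL @i8  | no-port MUL/BR
6. bne.BR/or.ALU @i9,i10  | 2-wide
7. beq.BR @i11  | tail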